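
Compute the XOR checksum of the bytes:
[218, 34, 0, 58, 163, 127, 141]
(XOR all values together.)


XOR chain: 218 ^ 34 ^ 0 ^ 58 ^ 163 ^ 127 ^ 141 = 147

147


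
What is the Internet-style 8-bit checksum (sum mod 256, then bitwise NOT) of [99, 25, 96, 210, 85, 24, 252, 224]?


Sum = 1015 mod 256 = 247
Complement = 8

8


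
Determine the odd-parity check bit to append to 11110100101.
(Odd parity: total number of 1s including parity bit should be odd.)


Number of 1s in data: 7
Parity bit: 0

0


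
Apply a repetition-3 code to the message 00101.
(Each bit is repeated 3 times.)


Each bit -> 3 copies

000000111000111


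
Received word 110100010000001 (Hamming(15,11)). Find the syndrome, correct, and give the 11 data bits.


Syndrome = 0: no error detected

Data: 00000000001 (no errors)


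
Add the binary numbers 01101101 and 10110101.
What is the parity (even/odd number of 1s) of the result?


01101101 = 109
10110101 = 181
Sum = 290 = 100100010
1s count = 3

odd parity (3 ones in 100100010)


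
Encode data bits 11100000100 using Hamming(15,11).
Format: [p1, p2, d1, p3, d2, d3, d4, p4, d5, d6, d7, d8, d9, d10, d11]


Parity bits: p1=1, p2=0, p3=1, p4=1

101111010000100


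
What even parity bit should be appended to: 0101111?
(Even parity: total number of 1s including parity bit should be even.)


Number of 1s in data: 5
Parity bit: 1

1


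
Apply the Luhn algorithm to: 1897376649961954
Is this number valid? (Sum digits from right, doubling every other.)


Luhn sum = 96
96 mod 10 = 6

Invalid (Luhn sum mod 10 = 6)


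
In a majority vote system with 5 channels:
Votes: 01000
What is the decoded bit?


Ones: 1 out of 5
Threshold: 3

0 (1/5 voted 1)


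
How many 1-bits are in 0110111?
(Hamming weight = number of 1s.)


Counting 1s in 0110111

5


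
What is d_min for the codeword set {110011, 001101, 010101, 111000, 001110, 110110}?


Comparing all pairs, minimum distance: 2
Can detect 1 errors, correct 0 errors

2


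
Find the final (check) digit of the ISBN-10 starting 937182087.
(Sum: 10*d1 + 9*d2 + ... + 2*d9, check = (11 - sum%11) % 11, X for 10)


Weighted sum: 276
276 mod 11 = 1

Check digit: X


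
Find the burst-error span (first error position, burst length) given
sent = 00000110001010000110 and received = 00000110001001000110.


XOR: 00000000000011000000

Burst at position 12, length 2


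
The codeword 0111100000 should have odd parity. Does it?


Number of 1s: 4

No, parity error (4 ones)


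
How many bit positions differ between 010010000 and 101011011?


XOR: 111001011
Count of 1s: 6

6


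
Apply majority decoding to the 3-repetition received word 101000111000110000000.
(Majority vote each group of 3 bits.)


Groups: 101, 000, 111, 000, 110, 000, 000
Majority votes: 1010100

1010100


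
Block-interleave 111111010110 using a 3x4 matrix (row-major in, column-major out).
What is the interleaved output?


Matrix:
  1111
  1101
  0110
Read columns: 110111101110

110111101110


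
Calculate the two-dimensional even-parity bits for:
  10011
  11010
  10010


Row parities: 110
Column parities: 11011

Row P: 110, Col P: 11011, Corner: 0


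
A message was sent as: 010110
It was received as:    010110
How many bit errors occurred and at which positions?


XOR: 000000

0 errors (received matches sent)


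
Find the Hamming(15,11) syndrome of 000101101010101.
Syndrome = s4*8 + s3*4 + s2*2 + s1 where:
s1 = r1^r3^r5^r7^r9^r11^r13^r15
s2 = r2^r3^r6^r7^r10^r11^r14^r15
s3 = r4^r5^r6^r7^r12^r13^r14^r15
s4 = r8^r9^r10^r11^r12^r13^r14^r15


s1=1, s2=0, s3=1, s4=0

Syndrome = 5 (error at position 5)


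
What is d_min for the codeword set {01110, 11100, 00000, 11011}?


Comparing all pairs, minimum distance: 2
Can detect 1 errors, correct 0 errors

2


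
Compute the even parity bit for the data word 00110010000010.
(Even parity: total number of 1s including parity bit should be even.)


Number of 1s in data: 4
Parity bit: 0

0


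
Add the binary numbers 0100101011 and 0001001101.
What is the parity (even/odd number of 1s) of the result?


0100101011 = 299
0001001101 = 77
Sum = 376 = 101111000
1s count = 5

odd parity (5 ones in 101111000)


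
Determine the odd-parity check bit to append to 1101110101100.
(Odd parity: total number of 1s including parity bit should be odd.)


Number of 1s in data: 8
Parity bit: 1

1


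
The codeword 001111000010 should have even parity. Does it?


Number of 1s: 5

No, parity error (5 ones)


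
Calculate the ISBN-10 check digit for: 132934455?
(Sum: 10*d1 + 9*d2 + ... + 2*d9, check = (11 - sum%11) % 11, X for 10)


Weighted sum: 195
195 mod 11 = 8

Check digit: 3


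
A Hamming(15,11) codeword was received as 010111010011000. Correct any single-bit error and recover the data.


Syndrome = 10: error at position 10

Data: 01100111000 (corrected bit 10)


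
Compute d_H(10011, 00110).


XOR: 10101
Count of 1s: 3

3


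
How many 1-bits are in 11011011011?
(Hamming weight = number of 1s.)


Counting 1s in 11011011011

8


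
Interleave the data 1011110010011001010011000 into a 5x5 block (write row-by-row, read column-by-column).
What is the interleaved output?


Matrix:
  10111
  10010
  01100
  10100
  11000
Read columns: 1101100101101101100010000

1101100101101101100010000


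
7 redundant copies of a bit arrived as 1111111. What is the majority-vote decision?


Ones: 7 out of 7
Threshold: 4

1 (7/7 voted 1)


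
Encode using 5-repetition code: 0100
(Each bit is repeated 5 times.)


Each bit -> 5 copies

00000111110000000000


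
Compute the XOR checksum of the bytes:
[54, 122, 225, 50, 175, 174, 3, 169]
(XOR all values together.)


XOR chain: 54 ^ 122 ^ 225 ^ 50 ^ 175 ^ 174 ^ 3 ^ 169 = 52

52


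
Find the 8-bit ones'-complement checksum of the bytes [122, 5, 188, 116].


Sum = 431 mod 256 = 175
Complement = 80

80


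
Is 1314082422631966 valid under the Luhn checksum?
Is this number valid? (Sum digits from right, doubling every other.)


Luhn sum = 59
59 mod 10 = 9

Invalid (Luhn sum mod 10 = 9)


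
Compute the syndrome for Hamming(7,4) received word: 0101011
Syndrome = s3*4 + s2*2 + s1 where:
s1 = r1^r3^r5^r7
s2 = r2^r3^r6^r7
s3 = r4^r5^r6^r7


s1=1, s2=1, s3=1

Syndrome = 7 (error at position 7)


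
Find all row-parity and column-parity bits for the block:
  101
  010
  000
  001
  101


Row parities: 01010
Column parities: 011

Row P: 01010, Col P: 011, Corner: 0


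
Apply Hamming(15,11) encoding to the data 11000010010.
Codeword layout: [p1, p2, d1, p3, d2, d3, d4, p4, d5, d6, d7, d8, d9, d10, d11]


Parity bits: p1=1, p2=1, p3=0, p4=0

111010000010010


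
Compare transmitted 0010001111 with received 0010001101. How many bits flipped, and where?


XOR: 0000000010

1 error(s) at position(s): 8


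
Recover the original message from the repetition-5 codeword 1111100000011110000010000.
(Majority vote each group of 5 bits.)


Groups: 11111, 00000, 01111, 00000, 10000
Majority votes: 10100

10100


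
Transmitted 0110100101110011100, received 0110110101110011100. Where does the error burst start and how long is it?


XOR: 0000010000000000000

Burst at position 5, length 1


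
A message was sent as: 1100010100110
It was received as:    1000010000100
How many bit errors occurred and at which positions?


XOR: 0100000100010

3 error(s) at position(s): 1, 7, 11


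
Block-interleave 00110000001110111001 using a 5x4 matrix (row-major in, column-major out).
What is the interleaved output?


Matrix:
  0011
  0000
  0011
  1011
  1001
Read columns: 00011000001011010111

00011000001011010111


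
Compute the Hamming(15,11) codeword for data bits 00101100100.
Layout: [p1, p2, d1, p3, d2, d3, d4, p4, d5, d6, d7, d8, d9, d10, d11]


Parity bits: p1=0, p2=0, p3=0, p4=1

000001011100100


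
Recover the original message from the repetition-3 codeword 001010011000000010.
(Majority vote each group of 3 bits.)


Groups: 001, 010, 011, 000, 000, 010
Majority votes: 001000

001000


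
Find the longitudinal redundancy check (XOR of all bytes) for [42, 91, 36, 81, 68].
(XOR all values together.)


XOR chain: 42 ^ 91 ^ 36 ^ 81 ^ 68 = 64

64


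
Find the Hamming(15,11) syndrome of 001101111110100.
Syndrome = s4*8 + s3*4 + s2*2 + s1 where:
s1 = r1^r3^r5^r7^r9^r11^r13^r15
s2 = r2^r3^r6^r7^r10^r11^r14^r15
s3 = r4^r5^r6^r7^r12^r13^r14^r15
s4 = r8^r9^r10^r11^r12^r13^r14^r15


s1=1, s2=1, s3=0, s4=1

Syndrome = 11 (error at position 11)


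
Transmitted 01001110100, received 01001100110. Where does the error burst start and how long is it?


XOR: 00000010010

Burst at position 6, length 4


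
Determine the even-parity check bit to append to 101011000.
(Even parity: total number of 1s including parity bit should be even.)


Number of 1s in data: 4
Parity bit: 0

0


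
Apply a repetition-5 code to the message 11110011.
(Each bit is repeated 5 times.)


Each bit -> 5 copies

1111111111111111111100000000001111111111


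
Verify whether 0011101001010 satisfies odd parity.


Number of 1s: 6

No, parity error (6 ones)


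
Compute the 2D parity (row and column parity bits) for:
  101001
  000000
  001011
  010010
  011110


Row parities: 10100
Column parities: 101110

Row P: 10100, Col P: 101110, Corner: 0


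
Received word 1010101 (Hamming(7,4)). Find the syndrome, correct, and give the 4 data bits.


Syndrome = 0: no error detected

Data: 1101 (no errors)


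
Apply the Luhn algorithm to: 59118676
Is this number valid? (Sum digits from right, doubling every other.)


Luhn sum = 37
37 mod 10 = 7

Invalid (Luhn sum mod 10 = 7)


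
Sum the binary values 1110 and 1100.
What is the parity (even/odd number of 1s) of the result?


1110 = 14
1100 = 12
Sum = 26 = 11010
1s count = 3

odd parity (3 ones in 11010)


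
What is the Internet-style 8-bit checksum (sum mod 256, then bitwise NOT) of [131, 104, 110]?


Sum = 345 mod 256 = 89
Complement = 166

166


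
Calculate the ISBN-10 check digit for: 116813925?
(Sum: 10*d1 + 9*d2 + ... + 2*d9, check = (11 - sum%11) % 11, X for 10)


Weighted sum: 196
196 mod 11 = 9

Check digit: 2


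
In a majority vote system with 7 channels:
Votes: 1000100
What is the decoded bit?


Ones: 2 out of 7
Threshold: 4

0 (2/7 voted 1)


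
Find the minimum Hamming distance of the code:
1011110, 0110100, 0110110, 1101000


Comparing all pairs, minimum distance: 1
Can detect 0 errors, correct 0 errors

1


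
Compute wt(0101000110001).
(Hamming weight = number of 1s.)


Counting 1s in 0101000110001

5


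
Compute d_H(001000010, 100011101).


XOR: 101011111
Count of 1s: 7

7


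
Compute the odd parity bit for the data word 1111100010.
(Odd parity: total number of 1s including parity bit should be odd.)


Number of 1s in data: 6
Parity bit: 1

1


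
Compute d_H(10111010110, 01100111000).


XOR: 11011101110
Count of 1s: 8

8


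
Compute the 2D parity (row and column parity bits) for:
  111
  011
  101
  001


Row parities: 1001
Column parities: 000

Row P: 1001, Col P: 000, Corner: 0


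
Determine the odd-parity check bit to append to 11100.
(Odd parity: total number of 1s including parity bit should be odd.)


Number of 1s in data: 3
Parity bit: 0

0


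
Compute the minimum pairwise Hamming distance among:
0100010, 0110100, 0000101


Comparing all pairs, minimum distance: 3
Can detect 2 errors, correct 1 errors

3


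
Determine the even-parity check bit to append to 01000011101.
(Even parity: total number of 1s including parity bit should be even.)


Number of 1s in data: 5
Parity bit: 1

1


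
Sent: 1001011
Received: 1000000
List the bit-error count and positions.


XOR: 0001011

3 error(s) at position(s): 3, 5, 6


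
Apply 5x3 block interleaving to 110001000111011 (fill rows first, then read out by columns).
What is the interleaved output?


Matrix:
  110
  001
  000
  111
  011
Read columns: 100101001101011

100101001101011


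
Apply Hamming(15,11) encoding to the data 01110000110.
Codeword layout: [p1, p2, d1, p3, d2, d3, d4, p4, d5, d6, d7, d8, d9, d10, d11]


Parity bits: p1=1, p2=1, p3=1, p4=0

110111100000110


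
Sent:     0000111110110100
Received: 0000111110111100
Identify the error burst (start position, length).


XOR: 0000000000001000

Burst at position 12, length 1


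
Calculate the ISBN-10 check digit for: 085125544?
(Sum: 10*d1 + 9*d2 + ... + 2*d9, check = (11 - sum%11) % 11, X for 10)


Weighted sum: 196
196 mod 11 = 9

Check digit: 2


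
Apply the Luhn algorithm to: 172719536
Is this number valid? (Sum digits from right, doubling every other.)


Luhn sum = 40
40 mod 10 = 0

Valid (Luhn sum mod 10 = 0)


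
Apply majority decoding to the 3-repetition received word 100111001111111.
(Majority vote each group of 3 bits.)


Groups: 100, 111, 001, 111, 111
Majority votes: 01011

01011


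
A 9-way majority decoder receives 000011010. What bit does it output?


Ones: 3 out of 9
Threshold: 5

0 (3/9 voted 1)


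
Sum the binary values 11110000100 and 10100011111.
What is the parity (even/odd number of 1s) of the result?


11110000100 = 1924
10100011111 = 1311
Sum = 3235 = 110010100011
1s count = 6

even parity (6 ones in 110010100011)


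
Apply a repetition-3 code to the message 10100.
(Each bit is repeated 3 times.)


Each bit -> 3 copies

111000111000000


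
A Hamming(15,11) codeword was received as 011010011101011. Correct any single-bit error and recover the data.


Syndrome = 2: error at position 2

Data: 11001101011 (corrected bit 2)


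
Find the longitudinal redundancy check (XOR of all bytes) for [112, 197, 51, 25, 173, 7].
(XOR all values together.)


XOR chain: 112 ^ 197 ^ 51 ^ 25 ^ 173 ^ 7 = 53

53


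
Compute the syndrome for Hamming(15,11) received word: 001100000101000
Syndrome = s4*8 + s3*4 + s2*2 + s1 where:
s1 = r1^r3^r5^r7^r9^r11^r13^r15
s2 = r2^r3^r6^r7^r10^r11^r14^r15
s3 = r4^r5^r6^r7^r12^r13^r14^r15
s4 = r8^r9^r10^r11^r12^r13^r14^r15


s1=1, s2=0, s3=0, s4=0

Syndrome = 1 (error at position 1)


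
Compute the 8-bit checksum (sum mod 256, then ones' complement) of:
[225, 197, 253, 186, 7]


Sum = 868 mod 256 = 100
Complement = 155

155


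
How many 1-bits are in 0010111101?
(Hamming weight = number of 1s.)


Counting 1s in 0010111101

6


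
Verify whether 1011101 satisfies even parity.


Number of 1s: 5

No, parity error (5 ones)


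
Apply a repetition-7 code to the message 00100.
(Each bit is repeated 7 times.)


Each bit -> 7 copies

00000000000000111111100000000000000


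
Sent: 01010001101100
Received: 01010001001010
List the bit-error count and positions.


XOR: 00000000100110

3 error(s) at position(s): 8, 11, 12


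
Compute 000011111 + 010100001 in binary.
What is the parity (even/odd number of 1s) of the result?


000011111 = 31
010100001 = 161
Sum = 192 = 11000000
1s count = 2

even parity (2 ones in 11000000)


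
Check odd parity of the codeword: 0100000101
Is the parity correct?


Number of 1s: 3

Yes, parity is correct (3 ones)


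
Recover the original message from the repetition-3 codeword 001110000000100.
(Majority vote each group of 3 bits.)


Groups: 001, 110, 000, 000, 100
Majority votes: 01000

01000


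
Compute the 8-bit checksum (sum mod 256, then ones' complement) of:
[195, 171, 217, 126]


Sum = 709 mod 256 = 197
Complement = 58

58


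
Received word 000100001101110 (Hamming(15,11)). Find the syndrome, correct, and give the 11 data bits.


Syndrome = 8: error at position 8

Data: 00001101110 (corrected bit 8)


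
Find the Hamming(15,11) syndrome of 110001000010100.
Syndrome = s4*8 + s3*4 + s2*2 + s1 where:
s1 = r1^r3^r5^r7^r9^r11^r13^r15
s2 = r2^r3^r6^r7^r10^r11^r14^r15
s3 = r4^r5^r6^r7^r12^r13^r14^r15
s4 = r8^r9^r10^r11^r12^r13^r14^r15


s1=1, s2=1, s3=0, s4=0

Syndrome = 3 (error at position 3)


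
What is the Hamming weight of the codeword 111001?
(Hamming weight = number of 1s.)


Counting 1s in 111001

4


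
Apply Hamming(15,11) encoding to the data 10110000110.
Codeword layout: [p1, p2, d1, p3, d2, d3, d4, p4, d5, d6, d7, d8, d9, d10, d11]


Parity bits: p1=1, p2=0, p3=0, p4=0

101001100000110


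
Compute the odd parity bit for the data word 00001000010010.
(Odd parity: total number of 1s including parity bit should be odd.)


Number of 1s in data: 3
Parity bit: 0

0


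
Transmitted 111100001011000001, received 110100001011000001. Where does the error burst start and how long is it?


XOR: 001000000000000000

Burst at position 2, length 1


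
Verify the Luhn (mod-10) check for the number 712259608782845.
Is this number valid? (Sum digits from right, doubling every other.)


Luhn sum = 81
81 mod 10 = 1

Invalid (Luhn sum mod 10 = 1)


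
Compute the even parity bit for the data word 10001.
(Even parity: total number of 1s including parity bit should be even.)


Number of 1s in data: 2
Parity bit: 0

0


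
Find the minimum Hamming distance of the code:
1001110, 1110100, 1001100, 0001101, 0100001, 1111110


Comparing all pairs, minimum distance: 1
Can detect 0 errors, correct 0 errors

1


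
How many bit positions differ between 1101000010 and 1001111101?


XOR: 0100111111
Count of 1s: 7

7


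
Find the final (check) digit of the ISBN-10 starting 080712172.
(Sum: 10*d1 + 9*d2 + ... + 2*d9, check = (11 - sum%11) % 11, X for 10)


Weighted sum: 166
166 mod 11 = 1

Check digit: X


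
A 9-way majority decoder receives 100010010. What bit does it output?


Ones: 3 out of 9
Threshold: 5

0 (3/9 voted 1)


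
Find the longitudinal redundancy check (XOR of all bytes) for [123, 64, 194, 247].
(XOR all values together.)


XOR chain: 123 ^ 64 ^ 194 ^ 247 = 14

14


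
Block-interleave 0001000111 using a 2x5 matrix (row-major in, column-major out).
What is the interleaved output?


Matrix:
  00010
  00111
Read columns: 0000011101

0000011101


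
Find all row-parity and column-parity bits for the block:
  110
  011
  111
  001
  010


Row parities: 00111
Column parities: 001

Row P: 00111, Col P: 001, Corner: 1


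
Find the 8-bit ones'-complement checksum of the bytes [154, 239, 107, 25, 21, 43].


Sum = 589 mod 256 = 77
Complement = 178

178


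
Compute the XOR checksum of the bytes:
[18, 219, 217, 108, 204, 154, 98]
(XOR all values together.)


XOR chain: 18 ^ 219 ^ 217 ^ 108 ^ 204 ^ 154 ^ 98 = 72

72


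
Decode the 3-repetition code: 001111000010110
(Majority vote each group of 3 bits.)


Groups: 001, 111, 000, 010, 110
Majority votes: 01001

01001


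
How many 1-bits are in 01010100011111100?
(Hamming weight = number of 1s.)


Counting 1s in 01010100011111100

9


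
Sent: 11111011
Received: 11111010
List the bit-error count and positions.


XOR: 00000001

1 error(s) at position(s): 7


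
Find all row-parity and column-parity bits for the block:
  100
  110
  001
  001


Row parities: 1011
Column parities: 010

Row P: 1011, Col P: 010, Corner: 1


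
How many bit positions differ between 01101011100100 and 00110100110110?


XOR: 01011111010010
Count of 1s: 8

8


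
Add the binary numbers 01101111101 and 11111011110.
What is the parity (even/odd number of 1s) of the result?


01101111101 = 893
11111011110 = 2014
Sum = 2907 = 101101011011
1s count = 8

even parity (8 ones in 101101011011)


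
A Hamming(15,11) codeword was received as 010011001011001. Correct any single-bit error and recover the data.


Syndrome = 0: no error detected

Data: 01101011001 (no errors)


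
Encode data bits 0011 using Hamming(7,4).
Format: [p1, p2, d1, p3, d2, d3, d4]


Parity bits: p1=1, p2=0, p3=0

1000011


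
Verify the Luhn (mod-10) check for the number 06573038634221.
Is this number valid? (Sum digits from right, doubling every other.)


Luhn sum = 55
55 mod 10 = 5

Invalid (Luhn sum mod 10 = 5)


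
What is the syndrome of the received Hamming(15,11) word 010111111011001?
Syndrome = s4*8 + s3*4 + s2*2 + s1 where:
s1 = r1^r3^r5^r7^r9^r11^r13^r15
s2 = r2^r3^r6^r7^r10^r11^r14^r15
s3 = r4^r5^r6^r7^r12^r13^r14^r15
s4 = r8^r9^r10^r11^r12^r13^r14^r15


s1=1, s2=1, s3=0, s4=1

Syndrome = 11 (error at position 11)


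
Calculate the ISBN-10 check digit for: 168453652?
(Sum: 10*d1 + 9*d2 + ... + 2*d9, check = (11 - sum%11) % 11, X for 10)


Weighted sum: 244
244 mod 11 = 2

Check digit: 9


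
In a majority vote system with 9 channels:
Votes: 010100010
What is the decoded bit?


Ones: 3 out of 9
Threshold: 5

0 (3/9 voted 1)


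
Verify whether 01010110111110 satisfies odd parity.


Number of 1s: 9

Yes, parity is correct (9 ones)


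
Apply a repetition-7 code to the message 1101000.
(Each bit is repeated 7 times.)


Each bit -> 7 copies

1111111111111100000001111111000000000000000000000


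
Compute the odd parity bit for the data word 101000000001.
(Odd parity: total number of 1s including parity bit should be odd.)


Number of 1s in data: 3
Parity bit: 0

0


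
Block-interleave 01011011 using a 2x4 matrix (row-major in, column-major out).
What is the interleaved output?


Matrix:
  0101
  1011
Read columns: 01100111

01100111


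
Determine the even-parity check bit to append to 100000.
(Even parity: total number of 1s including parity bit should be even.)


Number of 1s in data: 1
Parity bit: 1

1


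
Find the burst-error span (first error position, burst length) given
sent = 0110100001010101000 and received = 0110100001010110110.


XOR: 0000000000000011110

Burst at position 14, length 4


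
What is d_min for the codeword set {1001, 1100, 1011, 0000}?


Comparing all pairs, minimum distance: 1
Can detect 0 errors, correct 0 errors

1


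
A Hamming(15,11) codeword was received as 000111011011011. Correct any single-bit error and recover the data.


Syndrome = 0: no error detected

Data: 01101011011 (no errors)


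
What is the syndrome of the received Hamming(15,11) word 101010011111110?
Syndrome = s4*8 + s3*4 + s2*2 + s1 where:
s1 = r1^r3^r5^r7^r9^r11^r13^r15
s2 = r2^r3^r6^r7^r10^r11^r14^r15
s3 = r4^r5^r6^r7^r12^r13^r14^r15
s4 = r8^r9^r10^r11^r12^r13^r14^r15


s1=0, s2=0, s3=0, s4=1

Syndrome = 8 (error at position 8)


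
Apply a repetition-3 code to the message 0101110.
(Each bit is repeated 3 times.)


Each bit -> 3 copies

000111000111111111000


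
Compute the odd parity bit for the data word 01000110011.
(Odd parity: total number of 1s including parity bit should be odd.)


Number of 1s in data: 5
Parity bit: 0

0


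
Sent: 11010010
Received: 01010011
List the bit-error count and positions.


XOR: 10000001

2 error(s) at position(s): 0, 7


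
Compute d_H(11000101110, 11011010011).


XOR: 00011111101
Count of 1s: 7

7


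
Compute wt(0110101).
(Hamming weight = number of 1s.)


Counting 1s in 0110101

4


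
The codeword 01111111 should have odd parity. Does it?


Number of 1s: 7

Yes, parity is correct (7 ones)


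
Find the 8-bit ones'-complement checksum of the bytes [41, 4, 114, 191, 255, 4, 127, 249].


Sum = 985 mod 256 = 217
Complement = 38

38


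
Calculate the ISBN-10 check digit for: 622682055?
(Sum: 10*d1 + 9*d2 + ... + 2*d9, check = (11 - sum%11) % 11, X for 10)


Weighted sum: 219
219 mod 11 = 10

Check digit: 1


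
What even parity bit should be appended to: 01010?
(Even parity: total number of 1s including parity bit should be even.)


Number of 1s in data: 2
Parity bit: 0

0


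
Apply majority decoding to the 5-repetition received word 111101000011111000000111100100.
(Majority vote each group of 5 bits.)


Groups: 11110, 10000, 11111, 00000, 01111, 00100
Majority votes: 101010

101010


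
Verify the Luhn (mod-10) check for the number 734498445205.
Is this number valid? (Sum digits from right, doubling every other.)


Luhn sum = 57
57 mod 10 = 7

Invalid (Luhn sum mod 10 = 7)


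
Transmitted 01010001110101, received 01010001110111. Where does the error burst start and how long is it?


XOR: 00000000000010

Burst at position 12, length 1


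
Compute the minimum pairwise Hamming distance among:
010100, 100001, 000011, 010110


Comparing all pairs, minimum distance: 1
Can detect 0 errors, correct 0 errors

1


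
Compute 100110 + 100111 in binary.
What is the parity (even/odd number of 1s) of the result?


100110 = 38
100111 = 39
Sum = 77 = 1001101
1s count = 4

even parity (4 ones in 1001101)


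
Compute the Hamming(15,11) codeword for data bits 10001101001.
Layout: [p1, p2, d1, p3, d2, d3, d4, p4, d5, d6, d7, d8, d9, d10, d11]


Parity bits: p1=1, p2=1, p3=0, p4=0

111000001101001


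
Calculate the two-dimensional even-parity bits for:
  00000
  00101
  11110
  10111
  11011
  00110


Row parities: 000000
Column parities: 10001

Row P: 000000, Col P: 10001, Corner: 0


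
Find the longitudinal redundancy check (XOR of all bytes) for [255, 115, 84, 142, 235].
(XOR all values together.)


XOR chain: 255 ^ 115 ^ 84 ^ 142 ^ 235 = 189

189


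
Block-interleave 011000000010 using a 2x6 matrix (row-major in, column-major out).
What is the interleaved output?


Matrix:
  011000
  000010
Read columns: 001010000100

001010000100


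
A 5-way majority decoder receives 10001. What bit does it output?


Ones: 2 out of 5
Threshold: 3

0 (2/5 voted 1)


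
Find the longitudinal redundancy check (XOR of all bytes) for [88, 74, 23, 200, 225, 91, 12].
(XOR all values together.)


XOR chain: 88 ^ 74 ^ 23 ^ 200 ^ 225 ^ 91 ^ 12 = 123

123


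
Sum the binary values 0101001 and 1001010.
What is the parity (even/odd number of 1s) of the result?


0101001 = 41
1001010 = 74
Sum = 115 = 1110011
1s count = 5

odd parity (5 ones in 1110011)


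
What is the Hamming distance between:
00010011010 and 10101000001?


XOR: 10111011011
Count of 1s: 8

8


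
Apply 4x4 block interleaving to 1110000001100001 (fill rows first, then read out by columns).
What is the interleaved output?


Matrix:
  1110
  0000
  0110
  0001
Read columns: 1000101010100001

1000101010100001


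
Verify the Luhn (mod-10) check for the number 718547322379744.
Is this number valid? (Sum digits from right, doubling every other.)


Luhn sum = 77
77 mod 10 = 7

Invalid (Luhn sum mod 10 = 7)


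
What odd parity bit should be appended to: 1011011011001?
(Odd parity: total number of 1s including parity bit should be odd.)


Number of 1s in data: 8
Parity bit: 1

1


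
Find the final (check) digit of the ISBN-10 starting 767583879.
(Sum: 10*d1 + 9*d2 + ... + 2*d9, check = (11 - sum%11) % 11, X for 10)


Weighted sum: 349
349 mod 11 = 8

Check digit: 3


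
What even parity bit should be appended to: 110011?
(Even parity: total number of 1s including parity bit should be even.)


Number of 1s in data: 4
Parity bit: 0

0


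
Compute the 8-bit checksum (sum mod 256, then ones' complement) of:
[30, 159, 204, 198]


Sum = 591 mod 256 = 79
Complement = 176

176


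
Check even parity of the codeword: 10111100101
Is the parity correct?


Number of 1s: 7

No, parity error (7 ones)


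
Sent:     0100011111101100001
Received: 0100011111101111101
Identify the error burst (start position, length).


XOR: 0000000000000011100

Burst at position 14, length 3


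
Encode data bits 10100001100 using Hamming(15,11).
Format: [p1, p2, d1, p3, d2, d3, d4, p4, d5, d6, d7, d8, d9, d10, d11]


Parity bits: p1=0, p2=0, p3=1, p4=0

001101000001100


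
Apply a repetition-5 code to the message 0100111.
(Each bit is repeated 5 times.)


Each bit -> 5 copies

00000111110000000000111111111111111


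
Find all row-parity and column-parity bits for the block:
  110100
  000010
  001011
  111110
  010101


Row parities: 11111
Column parities: 010110

Row P: 11111, Col P: 010110, Corner: 1


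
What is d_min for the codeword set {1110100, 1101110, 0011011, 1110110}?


Comparing all pairs, minimum distance: 1
Can detect 0 errors, correct 0 errors

1


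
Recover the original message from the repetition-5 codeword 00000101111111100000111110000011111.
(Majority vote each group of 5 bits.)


Groups: 00000, 10111, 11111, 00000, 11111, 00000, 11111
Majority votes: 0110101

0110101


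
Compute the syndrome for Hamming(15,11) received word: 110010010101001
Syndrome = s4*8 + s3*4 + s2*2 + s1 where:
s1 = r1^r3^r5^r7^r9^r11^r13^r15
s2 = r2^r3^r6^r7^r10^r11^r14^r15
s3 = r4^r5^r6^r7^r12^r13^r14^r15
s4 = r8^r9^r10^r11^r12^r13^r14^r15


s1=1, s2=1, s3=1, s4=0

Syndrome = 7 (error at position 7)


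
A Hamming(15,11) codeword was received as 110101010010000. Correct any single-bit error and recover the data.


Syndrome = 2: error at position 2

Data: 00100010000 (corrected bit 2)


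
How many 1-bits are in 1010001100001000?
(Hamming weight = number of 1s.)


Counting 1s in 1010001100001000

5


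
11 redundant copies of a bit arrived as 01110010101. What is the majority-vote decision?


Ones: 6 out of 11
Threshold: 6

1 (6/11 voted 1)


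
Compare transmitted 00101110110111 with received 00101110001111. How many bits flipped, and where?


XOR: 00000000111000

3 error(s) at position(s): 8, 9, 10


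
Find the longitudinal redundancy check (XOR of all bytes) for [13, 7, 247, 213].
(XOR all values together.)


XOR chain: 13 ^ 7 ^ 247 ^ 213 = 40

40


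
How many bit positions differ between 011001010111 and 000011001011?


XOR: 011010011100
Count of 1s: 6

6


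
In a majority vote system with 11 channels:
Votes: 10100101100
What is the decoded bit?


Ones: 5 out of 11
Threshold: 6

0 (5/11 voted 1)


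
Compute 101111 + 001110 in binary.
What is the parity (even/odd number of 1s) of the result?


101111 = 47
001110 = 14
Sum = 61 = 111101
1s count = 5

odd parity (5 ones in 111101)


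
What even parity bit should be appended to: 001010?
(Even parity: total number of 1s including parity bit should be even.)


Number of 1s in data: 2
Parity bit: 0

0


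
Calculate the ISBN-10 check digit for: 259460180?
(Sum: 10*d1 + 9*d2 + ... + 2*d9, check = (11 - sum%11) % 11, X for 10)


Weighted sum: 229
229 mod 11 = 9

Check digit: 2


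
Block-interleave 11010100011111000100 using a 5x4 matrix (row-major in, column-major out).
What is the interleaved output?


Matrix:
  1101
  0100
  0111
  1100
  0100
Read columns: 10010111110010010100

10010111110010010100


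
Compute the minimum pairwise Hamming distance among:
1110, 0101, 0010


Comparing all pairs, minimum distance: 2
Can detect 1 errors, correct 0 errors

2


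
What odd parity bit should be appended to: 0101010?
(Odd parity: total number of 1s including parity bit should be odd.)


Number of 1s in data: 3
Parity bit: 0

0


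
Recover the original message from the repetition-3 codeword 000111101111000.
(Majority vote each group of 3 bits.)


Groups: 000, 111, 101, 111, 000
Majority votes: 01110

01110


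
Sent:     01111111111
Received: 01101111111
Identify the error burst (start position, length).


XOR: 00010000000

Burst at position 3, length 1


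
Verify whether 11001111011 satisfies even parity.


Number of 1s: 8

Yes, parity is correct (8 ones)


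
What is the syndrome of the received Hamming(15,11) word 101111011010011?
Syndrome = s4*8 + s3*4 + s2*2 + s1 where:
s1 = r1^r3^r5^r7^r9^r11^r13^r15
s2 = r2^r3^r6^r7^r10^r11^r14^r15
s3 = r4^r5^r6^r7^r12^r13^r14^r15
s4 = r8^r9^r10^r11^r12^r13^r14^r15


s1=0, s2=1, s3=1, s4=1

Syndrome = 14 (error at position 14)


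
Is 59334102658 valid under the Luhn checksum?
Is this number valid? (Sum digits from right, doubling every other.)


Luhn sum = 48
48 mod 10 = 8

Invalid (Luhn sum mod 10 = 8)


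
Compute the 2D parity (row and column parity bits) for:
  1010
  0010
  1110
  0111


Row parities: 0111
Column parities: 0001

Row P: 0111, Col P: 0001, Corner: 1


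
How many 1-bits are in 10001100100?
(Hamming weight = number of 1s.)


Counting 1s in 10001100100

4


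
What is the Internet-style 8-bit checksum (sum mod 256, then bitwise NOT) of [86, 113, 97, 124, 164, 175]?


Sum = 759 mod 256 = 247
Complement = 8

8


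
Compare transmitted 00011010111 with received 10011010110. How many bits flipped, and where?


XOR: 10000000001

2 error(s) at position(s): 0, 10


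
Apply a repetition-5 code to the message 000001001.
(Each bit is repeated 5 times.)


Each bit -> 5 copies

000000000000000000000000011111000000000011111


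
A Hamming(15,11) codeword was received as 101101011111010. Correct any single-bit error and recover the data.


Syndrome = 2: error at position 2

Data: 10101111010 (corrected bit 2)


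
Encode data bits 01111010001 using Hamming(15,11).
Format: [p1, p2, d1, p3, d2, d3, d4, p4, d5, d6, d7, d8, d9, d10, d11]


Parity bits: p1=1, p2=0, p3=0, p4=1

100011111010001


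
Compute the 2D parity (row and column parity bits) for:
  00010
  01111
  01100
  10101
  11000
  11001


Row parities: 100101
Column parities: 10101

Row P: 100101, Col P: 10101, Corner: 1


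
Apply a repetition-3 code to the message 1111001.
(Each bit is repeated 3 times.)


Each bit -> 3 copies

111111111111000000111


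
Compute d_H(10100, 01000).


XOR: 11100
Count of 1s: 3

3


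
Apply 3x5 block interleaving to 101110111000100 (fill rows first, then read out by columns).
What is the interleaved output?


Matrix:
  10111
  01110
  00100
Read columns: 100010111110100

100010111110100


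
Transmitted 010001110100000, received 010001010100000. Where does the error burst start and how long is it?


XOR: 000000100000000

Burst at position 6, length 1


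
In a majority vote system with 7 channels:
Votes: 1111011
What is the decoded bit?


Ones: 6 out of 7
Threshold: 4

1 (6/7 voted 1)


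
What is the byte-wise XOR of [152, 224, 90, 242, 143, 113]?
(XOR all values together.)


XOR chain: 152 ^ 224 ^ 90 ^ 242 ^ 143 ^ 113 = 46

46


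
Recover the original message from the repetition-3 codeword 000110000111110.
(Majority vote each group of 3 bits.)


Groups: 000, 110, 000, 111, 110
Majority votes: 01011

01011


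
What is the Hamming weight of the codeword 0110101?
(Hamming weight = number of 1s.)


Counting 1s in 0110101

4


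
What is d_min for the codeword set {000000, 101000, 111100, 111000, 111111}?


Comparing all pairs, minimum distance: 1
Can detect 0 errors, correct 0 errors

1


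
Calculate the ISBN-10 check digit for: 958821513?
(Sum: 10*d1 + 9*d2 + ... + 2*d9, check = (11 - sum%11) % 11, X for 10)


Weighted sum: 301
301 mod 11 = 4

Check digit: 7


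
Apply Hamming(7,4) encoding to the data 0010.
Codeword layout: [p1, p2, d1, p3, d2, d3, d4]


Parity bits: p1=0, p2=1, p3=1

0101010


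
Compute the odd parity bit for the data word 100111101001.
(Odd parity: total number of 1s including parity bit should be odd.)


Number of 1s in data: 7
Parity bit: 0

0


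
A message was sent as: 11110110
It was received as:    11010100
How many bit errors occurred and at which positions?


XOR: 00100010

2 error(s) at position(s): 2, 6


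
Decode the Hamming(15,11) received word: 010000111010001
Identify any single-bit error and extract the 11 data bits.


Syndrome = 0: no error detected

Data: 00011010001 (no errors)


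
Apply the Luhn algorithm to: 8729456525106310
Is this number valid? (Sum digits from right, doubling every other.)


Luhn sum = 67
67 mod 10 = 7

Invalid (Luhn sum mod 10 = 7)


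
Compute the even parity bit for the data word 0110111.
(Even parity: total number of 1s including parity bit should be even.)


Number of 1s in data: 5
Parity bit: 1

1


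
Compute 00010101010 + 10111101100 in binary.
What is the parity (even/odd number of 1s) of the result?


00010101010 = 170
10111101100 = 1516
Sum = 1686 = 11010010110
1s count = 6

even parity (6 ones in 11010010110)


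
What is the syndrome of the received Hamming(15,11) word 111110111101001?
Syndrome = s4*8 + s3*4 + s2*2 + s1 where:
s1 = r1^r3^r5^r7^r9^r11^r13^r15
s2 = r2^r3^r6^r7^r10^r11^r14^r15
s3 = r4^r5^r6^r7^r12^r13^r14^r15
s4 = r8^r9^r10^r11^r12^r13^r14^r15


s1=0, s2=1, s3=1, s4=1

Syndrome = 14 (error at position 14)


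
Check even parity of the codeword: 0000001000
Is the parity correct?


Number of 1s: 1

No, parity error (1 ones)


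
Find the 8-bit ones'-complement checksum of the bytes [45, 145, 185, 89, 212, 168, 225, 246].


Sum = 1315 mod 256 = 35
Complement = 220

220


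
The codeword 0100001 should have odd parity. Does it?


Number of 1s: 2

No, parity error (2 ones)


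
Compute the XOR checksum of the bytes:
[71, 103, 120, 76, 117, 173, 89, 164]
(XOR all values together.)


XOR chain: 71 ^ 103 ^ 120 ^ 76 ^ 117 ^ 173 ^ 89 ^ 164 = 49

49


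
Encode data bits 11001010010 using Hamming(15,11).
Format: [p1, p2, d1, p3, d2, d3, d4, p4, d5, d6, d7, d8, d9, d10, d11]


Parity bits: p1=0, p2=1, p3=0, p4=1

011010011010010


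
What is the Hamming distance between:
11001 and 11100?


XOR: 00101
Count of 1s: 2

2


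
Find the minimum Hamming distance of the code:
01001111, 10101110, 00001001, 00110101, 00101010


Comparing all pairs, minimum distance: 2
Can detect 1 errors, correct 0 errors

2


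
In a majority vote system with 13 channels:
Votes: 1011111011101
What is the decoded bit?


Ones: 10 out of 13
Threshold: 7

1 (10/13 voted 1)


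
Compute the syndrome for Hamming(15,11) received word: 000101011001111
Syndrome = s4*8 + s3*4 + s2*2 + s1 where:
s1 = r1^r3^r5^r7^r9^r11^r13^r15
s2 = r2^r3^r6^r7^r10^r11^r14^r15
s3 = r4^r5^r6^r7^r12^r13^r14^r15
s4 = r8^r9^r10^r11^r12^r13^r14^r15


s1=1, s2=1, s3=0, s4=0

Syndrome = 3 (error at position 3)


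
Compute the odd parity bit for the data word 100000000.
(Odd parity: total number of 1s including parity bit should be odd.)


Number of 1s in data: 1
Parity bit: 0

0


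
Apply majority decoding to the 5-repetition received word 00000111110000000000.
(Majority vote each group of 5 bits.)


Groups: 00000, 11111, 00000, 00000
Majority votes: 0100

0100


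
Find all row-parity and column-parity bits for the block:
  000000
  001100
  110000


Row parities: 000
Column parities: 111100

Row P: 000, Col P: 111100, Corner: 0


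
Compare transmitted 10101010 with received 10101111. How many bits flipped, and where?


XOR: 00000101

2 error(s) at position(s): 5, 7


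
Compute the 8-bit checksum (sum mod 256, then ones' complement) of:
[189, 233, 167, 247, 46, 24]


Sum = 906 mod 256 = 138
Complement = 117

117


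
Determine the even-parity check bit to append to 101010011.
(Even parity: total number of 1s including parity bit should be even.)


Number of 1s in data: 5
Parity bit: 1

1


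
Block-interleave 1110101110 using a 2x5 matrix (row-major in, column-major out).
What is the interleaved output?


Matrix:
  11101
  01110
Read columns: 1011110110

1011110110


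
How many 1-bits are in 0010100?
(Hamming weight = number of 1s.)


Counting 1s in 0010100

2


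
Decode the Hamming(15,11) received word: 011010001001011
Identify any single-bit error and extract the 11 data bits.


Syndrome = 0: no error detected

Data: 11001001011 (no errors)
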